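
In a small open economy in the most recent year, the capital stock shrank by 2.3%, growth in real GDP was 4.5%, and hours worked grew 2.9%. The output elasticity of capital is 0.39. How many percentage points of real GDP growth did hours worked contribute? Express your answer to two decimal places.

1.77 percentage points

Labor's share = 1 − 0.39 = 0.61.
Contribution = share × growth = 0.61 × 2.9 = 1.769 pp.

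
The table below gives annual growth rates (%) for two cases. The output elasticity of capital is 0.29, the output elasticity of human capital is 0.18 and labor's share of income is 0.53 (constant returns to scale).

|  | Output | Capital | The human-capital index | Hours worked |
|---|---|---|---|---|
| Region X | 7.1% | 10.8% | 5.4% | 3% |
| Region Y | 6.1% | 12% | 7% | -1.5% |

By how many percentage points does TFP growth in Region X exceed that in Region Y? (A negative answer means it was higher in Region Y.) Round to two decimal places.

-0.75 percentage points

Labor's share = 1 − 0.29 − 0.18 = 0.53.
Region X: TFP = 7.1 − 3.132 − 0.972 − 1.59 = 1.406%.
Region Y: TFP = 6.1 − 3.48 − 1.26 + 0.795 = 2.155%.
Difference = 1.406 − (2.155) = -0.749 pp.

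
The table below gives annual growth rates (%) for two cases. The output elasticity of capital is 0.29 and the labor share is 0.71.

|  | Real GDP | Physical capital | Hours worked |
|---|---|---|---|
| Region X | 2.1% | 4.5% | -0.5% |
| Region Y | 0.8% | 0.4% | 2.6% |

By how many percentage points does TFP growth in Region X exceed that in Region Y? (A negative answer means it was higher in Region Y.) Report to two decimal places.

2.31 percentage points

Labor's share = 1 − 0.29 = 0.71.
Region X: TFP = 2.1 − 1.305 + 0.355 = 1.15%.
Region Y: TFP = 0.8 − 0.116 − 1.846 = -1.162%.
Difference = 1.15 − (-1.162) = 2.312 pp.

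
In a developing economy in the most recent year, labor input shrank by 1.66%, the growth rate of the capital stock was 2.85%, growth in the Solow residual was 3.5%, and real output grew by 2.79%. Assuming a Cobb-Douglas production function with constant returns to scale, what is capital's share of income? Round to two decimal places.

gY = gA + α·gK + (1−α)·gL, so gY − gA − gL = α(gK − gL).
2.79 − 3.5 + 1.66 = α × (2.85 − (-1.66)).
0.95 = 4.51 α, so α = 0.2106.

Capital's share of income is 0.21.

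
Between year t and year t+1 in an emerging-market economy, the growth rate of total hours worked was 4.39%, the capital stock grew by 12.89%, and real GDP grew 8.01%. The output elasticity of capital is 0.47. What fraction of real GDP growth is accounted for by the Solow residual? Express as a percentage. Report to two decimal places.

The Solow residual accounted for -4.68% of growth.

Labor's share = 1 − 0.47 = 0.53.
The capital stock: 0.47 × 12.89 = 6.0583 pp.
Total hours worked: 0.53 × 4.39 = 2.3267 pp.
TFP growth = 8.01 − 8.385 = -0.375%.
TFP share of growth = -0.375 / 8.01 × 100 = -4.6816%.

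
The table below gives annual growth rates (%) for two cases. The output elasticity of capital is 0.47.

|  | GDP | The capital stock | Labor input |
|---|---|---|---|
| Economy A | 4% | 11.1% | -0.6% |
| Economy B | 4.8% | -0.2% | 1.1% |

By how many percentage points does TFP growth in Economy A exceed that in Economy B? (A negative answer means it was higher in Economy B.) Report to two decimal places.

Labor's share = 1 − 0.47 = 0.53.
Economy A: TFP = 4 − 5.217 + 0.318 = -0.899%.
Economy B: TFP = 4.8 + 0.094 − 0.583 = 4.311%.
Difference = -0.899 − (4.311) = -5.21 pp.

-5.21 percentage points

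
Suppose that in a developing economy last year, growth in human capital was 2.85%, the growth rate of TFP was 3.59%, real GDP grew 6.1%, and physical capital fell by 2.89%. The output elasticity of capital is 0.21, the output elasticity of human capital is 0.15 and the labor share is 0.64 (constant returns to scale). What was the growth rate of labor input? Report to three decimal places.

4.202%

Labor's share = 1 − 0.21 − 0.15 = 0.64.
gY = gA + 0.21×(-2.89) + 0.15×2.85 + 0.64×g.
0.64×g = 6.1 − 3.59 + 0.1794 = 2.6894.
g = 2.6894 / 0.64 = 4.20219%.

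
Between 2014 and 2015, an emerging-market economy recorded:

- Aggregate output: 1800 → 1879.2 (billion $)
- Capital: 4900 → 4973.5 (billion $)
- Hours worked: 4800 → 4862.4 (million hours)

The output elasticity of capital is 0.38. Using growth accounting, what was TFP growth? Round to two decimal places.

3.02%

Aggregate output growth = (1879.2 − 1800) / 1800 = 4.4%.
Capital growth = (4973.5 − 4900) / 4900 = 1.5%.
Hours worked growth = (4862.4 − 4800) / 4800 = 1.3%.
Labor's share = 1 − 0.38 = 0.62.
Capital: 0.38 × 1.5 = 0.57 pp.
Hours worked: 0.62 × 1.3 = 0.806 pp.
TFP growth = 4.4 − 1.376 = 3.024%.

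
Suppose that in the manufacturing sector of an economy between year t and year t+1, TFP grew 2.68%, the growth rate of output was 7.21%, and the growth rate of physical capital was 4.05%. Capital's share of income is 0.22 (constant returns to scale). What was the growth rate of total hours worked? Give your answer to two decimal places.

4.67%

Labor's share = 1 − 0.22 = 0.78.
gY = gA + 0.22×4.05 + 0.78×g.
0.78×g = 7.21 − 2.68 − 0.891 = 3.639.
g = 3.639 / 0.78 = 4.6654%.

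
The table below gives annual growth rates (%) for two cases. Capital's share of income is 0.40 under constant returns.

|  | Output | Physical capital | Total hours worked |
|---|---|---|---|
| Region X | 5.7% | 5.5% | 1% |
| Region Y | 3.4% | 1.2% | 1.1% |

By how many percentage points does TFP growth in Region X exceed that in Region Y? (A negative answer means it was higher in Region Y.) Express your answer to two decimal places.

0.64 percentage points

Labor's share = 1 − 0.4 = 0.6.
Region X: TFP = 5.7 − 2.2 − 0.6 = 2.9%.
Region Y: TFP = 3.4 − 0.48 − 0.66 = 2.26%.
Difference = 2.9 − (2.26) = 0.64 pp.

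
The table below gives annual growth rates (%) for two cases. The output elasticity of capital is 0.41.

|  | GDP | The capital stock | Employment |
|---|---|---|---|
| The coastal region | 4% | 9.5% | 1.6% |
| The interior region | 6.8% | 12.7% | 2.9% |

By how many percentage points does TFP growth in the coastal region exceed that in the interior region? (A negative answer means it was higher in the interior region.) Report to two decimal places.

-0.72 percentage points

Labor's share = 1 − 0.41 = 0.59.
The coastal region: TFP = 4 − 3.895 − 0.944 = -0.839%.
The interior region: TFP = 6.8 − 5.207 − 1.711 = -0.118%.
Difference = -0.839 − (-0.118) = -0.721 pp.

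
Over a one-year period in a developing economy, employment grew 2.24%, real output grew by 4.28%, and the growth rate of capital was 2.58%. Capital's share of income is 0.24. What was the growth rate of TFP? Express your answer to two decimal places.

TFP grew 1.96%.

Labor's share = 1 − 0.24 = 0.76.
Capital: 0.24 × 2.58 = 0.6192 pp.
Employment: 0.76 × 2.24 = 1.7024 pp.
TFP growth = 4.28 − 2.3216 = 1.9584%.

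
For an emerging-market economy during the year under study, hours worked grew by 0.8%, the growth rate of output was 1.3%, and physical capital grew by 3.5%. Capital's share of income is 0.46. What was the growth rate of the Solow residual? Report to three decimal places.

Labor's share = 1 − 0.46 = 0.54.
Physical capital: 0.46 × 3.5 = 1.61 pp.
Hours worked: 0.54 × 0.8 = 0.432 pp.
TFP growth = 1.3 − 2.042 = -0.742%.

-0.742%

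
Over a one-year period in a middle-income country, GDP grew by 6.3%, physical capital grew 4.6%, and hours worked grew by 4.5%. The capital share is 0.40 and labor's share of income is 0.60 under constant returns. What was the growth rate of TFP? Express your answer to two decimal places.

Labor's share = 1 − 0.4 = 0.6.
Physical capital: 0.4 × 4.6 = 1.84 pp.
Hours worked: 0.6 × 4.5 = 2.7 pp.
TFP growth = 6.3 − 4.54 = 1.76%.

1.76%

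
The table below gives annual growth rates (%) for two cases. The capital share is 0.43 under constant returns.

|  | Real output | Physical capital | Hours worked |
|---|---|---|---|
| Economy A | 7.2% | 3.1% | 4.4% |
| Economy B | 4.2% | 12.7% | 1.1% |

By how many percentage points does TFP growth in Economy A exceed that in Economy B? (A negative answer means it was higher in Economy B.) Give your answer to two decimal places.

Labor's share = 1 − 0.43 = 0.57.
Economy A: TFP = 7.2 − 1.333 − 2.508 = 3.359%.
Economy B: TFP = 4.2 − 5.461 − 0.627 = -1.888%.
Difference = 3.359 − (-1.888) = 5.247 pp.

5.25 percentage points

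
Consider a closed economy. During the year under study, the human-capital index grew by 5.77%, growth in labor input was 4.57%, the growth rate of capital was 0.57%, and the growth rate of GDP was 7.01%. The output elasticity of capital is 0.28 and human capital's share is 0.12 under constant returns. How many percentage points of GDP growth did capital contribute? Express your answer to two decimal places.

Contribution = share × growth = 0.28 × 0.57 = 0.1596 pp.

0.16 pp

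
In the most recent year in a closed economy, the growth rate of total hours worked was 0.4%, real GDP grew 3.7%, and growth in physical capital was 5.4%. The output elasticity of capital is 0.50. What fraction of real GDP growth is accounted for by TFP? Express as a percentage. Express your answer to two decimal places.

TFP accounted for 21.62% of growth.

Labor's share = 1 − 0.5 = 0.5.
Physical capital: 0.5 × 5.4 = 2.7 pp.
Total hours worked: 0.5 × 0.4 = 0.2 pp.
TFP growth = 3.7 − 2.9 = 0.8%.
TFP share of growth = 0.8 / 3.7 × 100 = 21.6216%.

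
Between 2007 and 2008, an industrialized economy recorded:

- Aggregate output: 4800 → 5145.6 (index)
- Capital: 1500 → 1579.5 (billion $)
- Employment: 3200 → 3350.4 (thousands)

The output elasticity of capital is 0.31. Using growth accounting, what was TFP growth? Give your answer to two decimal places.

2.31%

Aggregate output growth = (5145.6 − 4800) / 4800 = 7.2%.
Capital growth = (1579.5 − 1500) / 1500 = 5.3%.
Employment growth = (3350.4 − 3200) / 3200 = 4.7%.
Labor's share = 1 − 0.31 = 0.69.
Capital: 0.31 × 5.3 = 1.643 pp.
Employment: 0.69 × 4.7 = 3.243 pp.
TFP growth = 7.2 − 4.886 = 2.314%.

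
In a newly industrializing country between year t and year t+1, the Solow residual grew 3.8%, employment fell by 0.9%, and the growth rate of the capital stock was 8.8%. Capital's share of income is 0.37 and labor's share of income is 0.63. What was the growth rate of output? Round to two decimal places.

6.49%

Labor's share = 1 − 0.37 = 0.63.
The capital stock: 0.37 × 8.8 = 3.256 pp.
Employment: 0.63 × (-0.9) = -0.567 pp.
Output growth = 3.8 + 2.689 = 6.489%.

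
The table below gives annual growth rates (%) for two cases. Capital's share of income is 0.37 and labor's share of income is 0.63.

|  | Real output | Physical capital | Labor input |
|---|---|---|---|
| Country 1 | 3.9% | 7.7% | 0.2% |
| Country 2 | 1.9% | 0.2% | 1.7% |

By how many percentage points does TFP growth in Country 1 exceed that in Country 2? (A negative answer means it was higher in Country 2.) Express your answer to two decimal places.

Labor's share = 1 − 0.37 = 0.63.
Country 1: TFP = 3.9 − 2.849 − 0.126 = 0.925%.
Country 2: TFP = 1.9 − 0.074 − 1.071 = 0.755%.
Difference = 0.925 − (0.755) = 0.17 pp.

0.17 percentage points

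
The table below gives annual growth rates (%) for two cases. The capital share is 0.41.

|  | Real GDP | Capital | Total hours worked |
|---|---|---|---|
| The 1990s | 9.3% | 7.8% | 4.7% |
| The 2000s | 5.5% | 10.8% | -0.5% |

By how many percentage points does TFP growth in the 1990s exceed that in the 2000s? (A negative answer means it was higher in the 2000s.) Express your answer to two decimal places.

Labor's share = 1 − 0.41 = 0.59.
The 1990s: TFP = 9.3 − 3.198 − 2.773 = 3.329%.
The 2000s: TFP = 5.5 − 4.428 + 0.295 = 1.367%.
Difference = 3.329 − (1.367) = 1.962 pp.

1.96 percentage points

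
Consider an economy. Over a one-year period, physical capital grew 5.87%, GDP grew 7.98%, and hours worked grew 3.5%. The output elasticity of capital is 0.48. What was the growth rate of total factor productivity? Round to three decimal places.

Labor's share = 1 − 0.48 = 0.52.
Physical capital: 0.48 × 5.87 = 2.8176 pp.
Hours worked: 0.52 × 3.5 = 1.82 pp.
TFP growth = 7.98 − 4.6376 = 3.3424%.

3.342%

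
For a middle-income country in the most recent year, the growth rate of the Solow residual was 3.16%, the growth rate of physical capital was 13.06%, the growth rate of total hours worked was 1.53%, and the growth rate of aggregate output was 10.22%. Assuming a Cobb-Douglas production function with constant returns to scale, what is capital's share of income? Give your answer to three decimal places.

gY = gA + α·gK + (1−α)·gL, so gY − gA − gL = α(gK − gL).
10.22 − 3.16 − 1.53 = α × (13.06 − 1.53).
5.53 = 11.53 α, so α = 0.47962.

α = 0.480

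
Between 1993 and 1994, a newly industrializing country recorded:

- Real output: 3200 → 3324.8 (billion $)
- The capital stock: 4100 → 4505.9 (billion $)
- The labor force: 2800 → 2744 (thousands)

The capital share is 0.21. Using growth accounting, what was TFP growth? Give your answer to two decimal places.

Real output growth = (3324.8 − 3200) / 3200 = 3.9%.
The capital stock growth = (4505.9 − 4100) / 4100 = 9.9%.
The labor force growth = (2744 − 2800) / 2800 = -2%.
Labor's share = 1 − 0.21 = 0.79.
The capital stock: 0.21 × 9.9 = 2.079 pp.
The labor force: 0.79 × (-2) = -1.58 pp.
TFP growth = 3.9 − 0.499 = 3.401%.

3.40%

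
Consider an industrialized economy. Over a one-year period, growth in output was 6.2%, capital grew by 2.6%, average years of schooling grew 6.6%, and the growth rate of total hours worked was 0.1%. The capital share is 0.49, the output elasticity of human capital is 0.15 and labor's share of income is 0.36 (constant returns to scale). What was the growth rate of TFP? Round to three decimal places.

3.900%

Labor's share = 1 − 0.49 − 0.15 = 0.36.
Capital: 0.49 × 2.6 = 1.274 pp.
Average years of schooling: 0.15 × 6.6 = 0.99 pp.
Total hours worked: 0.36 × 0.1 = 0.036 pp.
TFP growth = 6.2 − 2.3 = 3.9%.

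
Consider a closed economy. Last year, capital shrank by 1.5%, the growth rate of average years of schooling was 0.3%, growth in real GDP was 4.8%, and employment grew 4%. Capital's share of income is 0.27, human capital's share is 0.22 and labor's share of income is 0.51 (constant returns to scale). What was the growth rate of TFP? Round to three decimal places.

Labor's share = 1 − 0.27 − 0.22 = 0.51.
Capital: 0.27 × (-1.5) = -0.405 pp.
Average years of schooling: 0.22 × 0.3 = 0.066 pp.
Employment: 0.51 × 4 = 2.04 pp.
TFP growth = 4.8 − 1.701 = 3.099%.

TFP growth was 3.099%.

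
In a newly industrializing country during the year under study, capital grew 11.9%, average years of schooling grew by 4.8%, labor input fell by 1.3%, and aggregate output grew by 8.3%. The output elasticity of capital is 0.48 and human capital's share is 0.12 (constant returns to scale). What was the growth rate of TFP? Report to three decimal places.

Labor's share = 1 − 0.48 − 0.12 = 0.4.
Capital: 0.48 × 11.9 = 5.712 pp.
Average years of schooling: 0.12 × 4.8 = 0.576 pp.
Labor input: 0.4 × (-1.3) = -0.52 pp.
TFP growth = 8.3 − 5.768 = 2.532%.

2.532%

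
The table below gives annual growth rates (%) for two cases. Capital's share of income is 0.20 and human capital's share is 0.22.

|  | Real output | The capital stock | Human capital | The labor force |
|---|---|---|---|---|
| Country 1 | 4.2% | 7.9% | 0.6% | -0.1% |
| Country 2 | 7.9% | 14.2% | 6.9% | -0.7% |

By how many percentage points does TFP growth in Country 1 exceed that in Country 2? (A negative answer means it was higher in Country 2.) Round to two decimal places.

Labor's share = 1 − 0.2 − 0.22 = 0.58.
Country 1: TFP = 4.2 − 1.58 − 0.132 + 0.058 = 2.546%.
Country 2: TFP = 7.9 − 2.84 − 1.518 + 0.406 = 3.948%.
Difference = 2.546 − (3.948) = -1.402 pp.

-1.40 percentage points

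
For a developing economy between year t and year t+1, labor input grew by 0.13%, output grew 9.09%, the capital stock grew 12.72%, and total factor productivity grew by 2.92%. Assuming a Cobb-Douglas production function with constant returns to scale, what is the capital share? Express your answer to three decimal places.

α = 0.480

gY = gA + α·gK + (1−α)·gL, so gY − gA − gL = α(gK − gL).
9.09 − 2.92 − 0.13 = α × (12.72 − 0.13).
6.04 = 12.59 α, so α = 0.47975.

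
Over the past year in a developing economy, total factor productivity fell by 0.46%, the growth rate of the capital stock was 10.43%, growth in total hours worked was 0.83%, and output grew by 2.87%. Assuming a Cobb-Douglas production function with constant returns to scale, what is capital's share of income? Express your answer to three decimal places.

gY = gA + α·gK + (1−α)·gL, so gY − gA − gL = α(gK − gL).
2.87 + 0.46 − 0.83 = α × (10.43 − 0.83).
2.5 = 9.6 α, so α = 0.26042.

Capital's share of income is 0.260.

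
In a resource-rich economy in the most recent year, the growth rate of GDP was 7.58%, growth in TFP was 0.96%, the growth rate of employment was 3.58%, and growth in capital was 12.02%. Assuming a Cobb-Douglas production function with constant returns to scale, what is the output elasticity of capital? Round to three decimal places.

α = 0.360

gY = gA + α·gK + (1−α)·gL, so gY − gA − gL = α(gK − gL).
7.58 − 0.96 − 3.58 = α × (12.02 − 3.58).
3.04 = 8.44 α, so α = 0.36019.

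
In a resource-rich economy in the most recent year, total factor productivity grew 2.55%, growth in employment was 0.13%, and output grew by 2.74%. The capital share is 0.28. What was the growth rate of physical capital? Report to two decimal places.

Labor's share = 1 − 0.28 = 0.72.
gY = gA + 0.72×0.13 + 0.28×g.
0.28×g = 2.74 − 2.55 − 0.0936 = 0.0964.
g = 0.0964 / 0.28 = 0.3443%.

0.34%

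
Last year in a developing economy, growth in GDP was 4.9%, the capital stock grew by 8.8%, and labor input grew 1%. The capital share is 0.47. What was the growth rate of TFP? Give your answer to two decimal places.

TFP growth was 0.23%.

Labor's share = 1 − 0.47 = 0.53.
The capital stock: 0.47 × 8.8 = 4.136 pp.
Labor input: 0.53 × 1 = 0.53 pp.
TFP growth = 4.9 − 4.666 = 0.234%.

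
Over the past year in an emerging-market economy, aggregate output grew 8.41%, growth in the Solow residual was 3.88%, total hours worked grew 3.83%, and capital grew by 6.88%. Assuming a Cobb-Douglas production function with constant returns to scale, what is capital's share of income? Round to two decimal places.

α = 0.23

gY = gA + α·gK + (1−α)·gL, so gY − gA − gL = α(gK − gL).
8.41 − 3.88 − 3.83 = α × (6.88 − 3.83).
0.7 = 3.05 α, so α = 0.2295.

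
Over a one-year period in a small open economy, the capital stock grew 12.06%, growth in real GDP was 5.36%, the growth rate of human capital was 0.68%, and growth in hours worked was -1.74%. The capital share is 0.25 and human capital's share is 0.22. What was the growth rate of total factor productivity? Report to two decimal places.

Labor's share = 1 − 0.25 − 0.22 = 0.53.
The capital stock: 0.25 × 12.06 = 3.015 pp.
Human capital: 0.22 × 0.68 = 0.1496 pp.
Hours worked: 0.53 × (-1.74) = -0.9222 pp.
TFP growth = 5.36 − 2.2424 = 3.1176%.

3.12%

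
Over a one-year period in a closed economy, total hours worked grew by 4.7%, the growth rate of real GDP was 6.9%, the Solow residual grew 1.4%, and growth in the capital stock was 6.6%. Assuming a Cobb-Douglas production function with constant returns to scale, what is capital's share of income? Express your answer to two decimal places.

gY = gA + α·gK + (1−α)·gL, so gY − gA − gL = α(gK − gL).
6.9 − 1.4 − 4.7 = α × (6.6 − 4.7).
0.8 = 1.9 α, so α = 0.4211.

α = 0.42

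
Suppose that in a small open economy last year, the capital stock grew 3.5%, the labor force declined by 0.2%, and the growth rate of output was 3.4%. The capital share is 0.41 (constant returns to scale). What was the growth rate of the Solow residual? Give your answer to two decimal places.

Labor's share = 1 − 0.41 = 0.59.
The capital stock: 0.41 × 3.5 = 1.435 pp.
The labor force: 0.59 × (-0.2) = -0.118 pp.
TFP growth = 3.4 − 1.317 = 2.083%.

2.08%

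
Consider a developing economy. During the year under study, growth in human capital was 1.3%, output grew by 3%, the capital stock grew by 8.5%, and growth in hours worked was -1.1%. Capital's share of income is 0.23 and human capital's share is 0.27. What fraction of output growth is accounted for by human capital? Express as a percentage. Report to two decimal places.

Human capital contributed 0.27 × 1.3 = 0.351 pp.
Share of growth = 0.351 / 3 × 100 = 11.7%.

11.70%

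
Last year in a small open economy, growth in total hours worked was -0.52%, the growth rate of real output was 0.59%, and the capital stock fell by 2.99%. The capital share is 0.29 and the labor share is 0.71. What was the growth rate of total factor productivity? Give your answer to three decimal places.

1.826%

Labor's share = 1 − 0.29 = 0.71.
The capital stock: 0.29 × (-2.99) = -0.8671 pp.
Total hours worked: 0.71 × (-0.52) = -0.3692 pp.
TFP growth = 0.59 + 1.2363 = 1.8263%.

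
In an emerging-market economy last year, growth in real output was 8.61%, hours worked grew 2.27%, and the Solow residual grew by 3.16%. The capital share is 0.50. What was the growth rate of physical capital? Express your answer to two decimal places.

Physical capital growth was 8.63%.

Labor's share = 1 − 0.5 = 0.5.
gY = gA + 0.5×2.27 + 0.5×g.
0.5×g = 8.61 − 3.16 − 1.135 = 4.315.
g = 4.315 / 0.5 = 8.63%.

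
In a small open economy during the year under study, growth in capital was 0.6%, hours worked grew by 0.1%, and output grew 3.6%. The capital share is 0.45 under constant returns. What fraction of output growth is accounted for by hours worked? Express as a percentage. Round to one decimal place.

Hours worked accounted for 1.5% of growth.

Labor's share = 1 − 0.45 = 0.55.
Hours worked contributed 0.55 × 0.1 = 0.055 pp.
Share of growth = 0.055 / 3.6 × 100 = 1.528%.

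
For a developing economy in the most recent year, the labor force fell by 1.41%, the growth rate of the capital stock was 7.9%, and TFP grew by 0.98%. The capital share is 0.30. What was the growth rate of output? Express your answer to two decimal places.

Labor's share = 1 − 0.3 = 0.7.
The capital stock: 0.3 × 7.9 = 2.37 pp.
The labor force: 0.7 × (-1.41) = -0.987 pp.
Output growth = 0.98 + 1.383 = 2.363%.

2.36%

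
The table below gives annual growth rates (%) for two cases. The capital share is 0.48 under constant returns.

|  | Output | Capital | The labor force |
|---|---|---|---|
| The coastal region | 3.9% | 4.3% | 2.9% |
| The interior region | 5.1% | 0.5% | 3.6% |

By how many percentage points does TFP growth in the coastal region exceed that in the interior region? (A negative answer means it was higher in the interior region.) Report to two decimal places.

Labor's share = 1 − 0.48 = 0.52.
The coastal region: TFP = 3.9 − 2.064 − 1.508 = 0.328%.
The interior region: TFP = 5.1 − 0.24 − 1.872 = 2.988%.
Difference = 0.328 − (2.988) = -2.66 pp.

-2.66 percentage points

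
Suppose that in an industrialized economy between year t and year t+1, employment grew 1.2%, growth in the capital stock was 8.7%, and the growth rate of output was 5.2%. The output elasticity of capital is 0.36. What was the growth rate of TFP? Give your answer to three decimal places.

Labor's share = 1 − 0.36 = 0.64.
The capital stock: 0.36 × 8.7 = 3.132 pp.
Employment: 0.64 × 1.2 = 0.768 pp.
TFP growth = 5.2 − 3.9 = 1.3%.

1.300%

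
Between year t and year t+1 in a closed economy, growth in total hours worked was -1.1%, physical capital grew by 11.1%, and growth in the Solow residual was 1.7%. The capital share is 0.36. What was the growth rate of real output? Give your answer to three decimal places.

Labor's share = 1 − 0.36 = 0.64.
Physical capital: 0.36 × 11.1 = 3.996 pp.
Total hours worked: 0.64 × (-1.1) = -0.704 pp.
Output growth = 1.7 + 3.292 = 4.992%.

4.992%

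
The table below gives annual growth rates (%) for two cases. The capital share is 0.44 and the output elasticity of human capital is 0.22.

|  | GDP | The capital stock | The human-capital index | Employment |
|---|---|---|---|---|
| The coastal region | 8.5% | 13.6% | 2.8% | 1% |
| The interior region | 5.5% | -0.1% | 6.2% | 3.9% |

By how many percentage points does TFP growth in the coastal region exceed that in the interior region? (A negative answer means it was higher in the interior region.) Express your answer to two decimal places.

Labor's share = 1 − 0.44 − 0.22 = 0.34.
The coastal region: TFP = 8.5 − 5.984 − 0.616 − 0.34 = 1.56%.
The interior region: TFP = 5.5 + 0.044 − 1.364 − 1.326 = 2.854%.
Difference = 1.56 − (2.854) = -1.294 pp.

-1.29 percentage points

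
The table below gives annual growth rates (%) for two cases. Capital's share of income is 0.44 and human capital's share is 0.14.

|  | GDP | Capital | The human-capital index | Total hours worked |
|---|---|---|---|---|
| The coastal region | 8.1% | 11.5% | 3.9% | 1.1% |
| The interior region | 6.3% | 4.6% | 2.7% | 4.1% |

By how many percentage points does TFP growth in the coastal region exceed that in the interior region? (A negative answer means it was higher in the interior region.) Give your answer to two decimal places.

-0.14 percentage points

Labor's share = 1 − 0.44 − 0.14 = 0.42.
The coastal region: TFP = 8.1 − 5.06 − 0.546 − 0.462 = 2.032%.
The interior region: TFP = 6.3 − 2.024 − 0.378 − 1.722 = 2.176%.
Difference = 2.032 − (2.176) = -0.144 pp.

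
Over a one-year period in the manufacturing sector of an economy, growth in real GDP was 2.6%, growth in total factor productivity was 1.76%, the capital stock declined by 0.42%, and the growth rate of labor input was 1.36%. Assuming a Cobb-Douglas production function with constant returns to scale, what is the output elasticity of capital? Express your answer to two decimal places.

The output elasticity of capital is 0.29.

gY = gA + α·gK + (1−α)·gL, so gY − gA − gL = α(gK − gL).
2.6 − 1.76 − 1.36 = α × (-0.42 − 1.36).
-0.52 = -1.78 α, so α = 0.2921.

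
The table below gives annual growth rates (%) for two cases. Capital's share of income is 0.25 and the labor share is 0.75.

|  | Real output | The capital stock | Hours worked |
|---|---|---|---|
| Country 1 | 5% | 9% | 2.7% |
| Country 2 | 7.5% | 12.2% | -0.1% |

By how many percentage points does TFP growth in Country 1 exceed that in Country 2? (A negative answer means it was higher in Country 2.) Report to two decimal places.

Labor's share = 1 − 0.25 = 0.75.
Country 1: TFP = 5 − 2.25 − 2.025 = 0.725%.
Country 2: TFP = 7.5 − 3.05 + 0.075 = 4.525%.
Difference = 0.725 − (4.525) = -3.8 pp.

-3.80 percentage points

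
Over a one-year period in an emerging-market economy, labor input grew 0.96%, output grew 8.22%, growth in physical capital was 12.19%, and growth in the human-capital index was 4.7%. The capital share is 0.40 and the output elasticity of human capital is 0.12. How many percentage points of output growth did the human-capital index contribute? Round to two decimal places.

0.56 percentage points

Contribution = share × growth = 0.12 × 4.7 = 0.564 pp.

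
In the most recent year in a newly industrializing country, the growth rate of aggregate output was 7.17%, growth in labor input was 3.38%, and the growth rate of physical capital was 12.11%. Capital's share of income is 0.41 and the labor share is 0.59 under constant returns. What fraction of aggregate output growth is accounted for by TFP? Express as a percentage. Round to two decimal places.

Labor's share = 1 − 0.41 = 0.59.
Physical capital: 0.41 × 12.11 = 4.9651 pp.
Labor input: 0.59 × 3.38 = 1.9942 pp.
TFP growth = 7.17 − 6.9593 = 0.2107%.
TFP share of growth = 0.2107 / 7.17 × 100 = 2.9386%.

TFP accounted for 2.94% of growth.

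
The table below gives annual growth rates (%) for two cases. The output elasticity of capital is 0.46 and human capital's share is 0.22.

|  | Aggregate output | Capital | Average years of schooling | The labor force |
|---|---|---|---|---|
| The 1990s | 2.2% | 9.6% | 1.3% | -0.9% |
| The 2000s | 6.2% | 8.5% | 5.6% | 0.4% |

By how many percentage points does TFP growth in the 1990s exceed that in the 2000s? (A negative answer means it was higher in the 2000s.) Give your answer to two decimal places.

-3.14 percentage points

Labor's share = 1 − 0.46 − 0.22 = 0.32.
The 1990s: TFP = 2.2 − 4.416 − 0.286 + 0.288 = -2.214%.
The 2000s: TFP = 6.2 − 3.91 − 1.232 − 0.128 = 0.93%.
Difference = -2.214 − (0.93) = -3.144 pp.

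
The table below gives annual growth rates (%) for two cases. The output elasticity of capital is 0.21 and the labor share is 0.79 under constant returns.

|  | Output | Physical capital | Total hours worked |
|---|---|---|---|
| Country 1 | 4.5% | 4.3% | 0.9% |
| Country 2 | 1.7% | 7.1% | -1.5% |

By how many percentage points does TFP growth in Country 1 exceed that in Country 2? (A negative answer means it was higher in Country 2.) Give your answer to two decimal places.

Labor's share = 1 − 0.21 = 0.79.
Country 1: TFP = 4.5 − 0.903 − 0.711 = 2.886%.
Country 2: TFP = 1.7 − 1.491 + 1.185 = 1.394%.
Difference = 2.886 − (1.394) = 1.492 pp.

1.49 percentage points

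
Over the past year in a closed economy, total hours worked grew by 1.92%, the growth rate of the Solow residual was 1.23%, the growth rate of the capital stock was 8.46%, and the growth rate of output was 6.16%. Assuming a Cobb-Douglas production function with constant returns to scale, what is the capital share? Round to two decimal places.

The capital share is 0.46.

gY = gA + α·gK + (1−α)·gL, so gY − gA − gL = α(gK − gL).
6.16 − 1.23 − 1.92 = α × (8.46 − 1.92).
3.01 = 6.54 α, so α = 0.4602.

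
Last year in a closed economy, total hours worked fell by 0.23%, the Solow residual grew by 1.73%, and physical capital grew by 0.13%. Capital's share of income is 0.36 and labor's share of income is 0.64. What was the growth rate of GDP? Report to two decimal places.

Labor's share = 1 − 0.36 = 0.64.
Physical capital: 0.36 × 0.13 = 0.0468 pp.
Total hours worked: 0.64 × (-0.23) = -0.1472 pp.
Output growth = 1.73 + (-0.1004) = 1.6296%.

1.63%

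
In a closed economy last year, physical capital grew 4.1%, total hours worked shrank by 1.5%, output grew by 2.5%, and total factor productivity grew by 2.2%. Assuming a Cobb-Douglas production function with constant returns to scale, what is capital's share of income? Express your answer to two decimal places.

gY = gA + α·gK + (1−α)·gL, so gY − gA − gL = α(gK − gL).
2.5 − 2.2 + 1.5 = α × (4.1 − (-1.5)).
1.8 = 5.6 α, so α = 0.3214.

Capital's share of income is 0.32.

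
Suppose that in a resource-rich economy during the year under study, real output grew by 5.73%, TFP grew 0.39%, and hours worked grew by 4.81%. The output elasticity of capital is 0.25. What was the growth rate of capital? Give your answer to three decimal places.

Labor's share = 1 − 0.25 = 0.75.
gY = gA + 0.75×4.81 + 0.25×g.
0.25×g = 5.73 − 0.39 − 3.6075 = 1.7325.
g = 1.7325 / 0.25 = 6.93%.

6.930%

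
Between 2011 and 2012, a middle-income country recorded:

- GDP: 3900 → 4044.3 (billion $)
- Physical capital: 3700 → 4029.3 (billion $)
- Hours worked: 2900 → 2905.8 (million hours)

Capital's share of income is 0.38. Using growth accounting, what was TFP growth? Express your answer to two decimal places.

0.19%

GDP growth = (4044.3 − 3900) / 3900 = 3.7%.
Physical capital growth = (4029.3 − 3700) / 3700 = 8.9%.
Hours worked growth = (2905.8 − 2900) / 2900 = 0.2%.
Labor's share = 1 − 0.38 = 0.62.
Physical capital: 0.38 × 8.9 = 3.382 pp.
Hours worked: 0.62 × 0.2 = 0.124 pp.
TFP growth = 3.7 − 3.506 = 0.194%.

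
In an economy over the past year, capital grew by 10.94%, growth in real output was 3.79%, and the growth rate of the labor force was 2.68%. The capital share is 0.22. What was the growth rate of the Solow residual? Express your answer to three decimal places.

-0.707%

Labor's share = 1 − 0.22 = 0.78.
Capital: 0.22 × 10.94 = 2.4068 pp.
The labor force: 0.78 × 2.68 = 2.0904 pp.
TFP growth = 3.79 − 4.4972 = -0.7072%.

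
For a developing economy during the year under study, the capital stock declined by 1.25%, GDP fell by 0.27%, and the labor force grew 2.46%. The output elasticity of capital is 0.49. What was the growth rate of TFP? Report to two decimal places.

Labor's share = 1 − 0.49 = 0.51.
The capital stock: 0.49 × (-1.25) = -0.6125 pp.
The labor force: 0.51 × 2.46 = 1.2546 pp.
TFP growth = -0.27 − 0.6421 = -0.9121%.

-0.91%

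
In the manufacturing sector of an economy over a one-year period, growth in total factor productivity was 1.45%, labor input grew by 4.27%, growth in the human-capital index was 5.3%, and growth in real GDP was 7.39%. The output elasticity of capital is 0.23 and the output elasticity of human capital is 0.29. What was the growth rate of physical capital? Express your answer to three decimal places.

Labor's share = 1 − 0.23 − 0.29 = 0.48.
gY = gA + 0.29×5.3 + 0.48×4.27 + 0.23×g.
0.23×g = 7.39 − 1.45 − 3.5866 = 2.3534.
g = 2.3534 / 0.23 = 10.23217%.

Physical capital grew 10.232%.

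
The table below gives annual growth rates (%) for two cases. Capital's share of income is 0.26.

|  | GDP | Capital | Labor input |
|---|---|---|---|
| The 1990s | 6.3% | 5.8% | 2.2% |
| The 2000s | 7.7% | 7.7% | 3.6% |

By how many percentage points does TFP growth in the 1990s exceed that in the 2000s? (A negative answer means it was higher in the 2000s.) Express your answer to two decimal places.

0.13 percentage points

Labor's share = 1 − 0.26 = 0.74.
The 1990s: TFP = 6.3 − 1.508 − 1.628 = 3.164%.
The 2000s: TFP = 7.7 − 2.002 − 2.664 = 3.034%.
Difference = 3.164 − (3.034) = 0.13 pp.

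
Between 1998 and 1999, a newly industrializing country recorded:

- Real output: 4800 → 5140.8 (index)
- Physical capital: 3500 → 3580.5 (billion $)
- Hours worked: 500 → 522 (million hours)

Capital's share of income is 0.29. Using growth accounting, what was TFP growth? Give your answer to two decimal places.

Real output growth = (5140.8 − 4800) / 4800 = 7.1%.
Physical capital growth = (3580.5 − 3500) / 3500 = 2.3%.
Hours worked growth = (522 − 500) / 500 = 4.4%.
Labor's share = 1 − 0.29 = 0.71.
Physical capital: 0.29 × 2.3 = 0.667 pp.
Hours worked: 0.71 × 4.4 = 3.124 pp.
TFP growth = 7.1 − 3.791 = 3.309%.

TFP grew 3.31%.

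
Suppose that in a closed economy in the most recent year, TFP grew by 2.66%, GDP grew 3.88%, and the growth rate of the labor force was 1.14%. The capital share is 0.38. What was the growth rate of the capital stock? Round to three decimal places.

The capital stock growth was 1.351%.

Labor's share = 1 − 0.38 = 0.62.
gY = gA + 0.62×1.14 + 0.38×g.
0.38×g = 3.88 − 2.66 − 0.7068 = 0.5132.
g = 0.5132 / 0.38 = 1.35053%.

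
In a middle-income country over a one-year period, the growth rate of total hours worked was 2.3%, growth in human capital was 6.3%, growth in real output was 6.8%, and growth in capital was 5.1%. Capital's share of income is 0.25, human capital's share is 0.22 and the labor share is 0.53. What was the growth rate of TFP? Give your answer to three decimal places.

Labor's share = 1 − 0.25 − 0.22 = 0.53.
Capital: 0.25 × 5.1 = 1.275 pp.
Human capital: 0.22 × 6.3 = 1.386 pp.
Total hours worked: 0.53 × 2.3 = 1.219 pp.
TFP growth = 6.8 − 3.88 = 2.92%.

TFP grew 2.920%.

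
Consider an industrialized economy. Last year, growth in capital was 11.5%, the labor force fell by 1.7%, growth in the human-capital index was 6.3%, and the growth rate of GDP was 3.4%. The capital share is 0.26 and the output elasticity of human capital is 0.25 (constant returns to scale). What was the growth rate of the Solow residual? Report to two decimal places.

-0.33%

Labor's share = 1 − 0.26 − 0.25 = 0.49.
Capital: 0.26 × 11.5 = 2.99 pp.
The human-capital index: 0.25 × 6.3 = 1.575 pp.
The labor force: 0.49 × (-1.7) = -0.833 pp.
TFP growth = 3.4 − 3.732 = -0.332%.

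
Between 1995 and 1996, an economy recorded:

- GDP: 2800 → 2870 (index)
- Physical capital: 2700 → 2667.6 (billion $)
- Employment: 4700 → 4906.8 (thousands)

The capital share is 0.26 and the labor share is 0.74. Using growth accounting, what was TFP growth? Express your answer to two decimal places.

-0.44%

GDP growth = (2870 − 2800) / 2800 = 2.5%.
Physical capital growth = (2667.6 − 2700) / 2700 = -1.2%.
Employment growth = (4906.8 − 4700) / 4700 = 4.4%.
Labor's share = 1 − 0.26 = 0.74.
Physical capital: 0.26 × (-1.2) = -0.312 pp.
Employment: 0.74 × 4.4 = 3.256 pp.
TFP growth = 2.5 − 2.944 = -0.444%.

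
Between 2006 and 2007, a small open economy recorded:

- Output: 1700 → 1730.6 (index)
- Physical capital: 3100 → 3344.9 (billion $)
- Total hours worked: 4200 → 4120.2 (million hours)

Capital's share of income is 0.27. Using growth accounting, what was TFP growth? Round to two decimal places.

Output growth = (1730.6 − 1700) / 1700 = 1.8%.
Physical capital growth = (3344.9 − 3100) / 3100 = 7.9%.
Total hours worked growth = (4120.2 − 4200) / 4200 = -1.9%.
Labor's share = 1 − 0.27 = 0.73.
Physical capital: 0.27 × 7.9 = 2.133 pp.
Total hours worked: 0.73 × (-1.9) = -1.387 pp.
TFP growth = 1.8 − 0.746 = 1.054%.

1.05%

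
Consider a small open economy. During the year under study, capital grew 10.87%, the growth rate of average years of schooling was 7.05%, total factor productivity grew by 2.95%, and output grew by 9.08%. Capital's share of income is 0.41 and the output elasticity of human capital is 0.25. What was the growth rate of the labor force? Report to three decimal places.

-0.262%

Labor's share = 1 − 0.41 − 0.25 = 0.34.
gY = gA + 0.41×10.87 + 0.25×7.05 + 0.34×g.
0.34×g = 9.08 − 2.95 − 6.2192 = -0.0892.
g = -0.0892 / 0.34 = -0.26235%.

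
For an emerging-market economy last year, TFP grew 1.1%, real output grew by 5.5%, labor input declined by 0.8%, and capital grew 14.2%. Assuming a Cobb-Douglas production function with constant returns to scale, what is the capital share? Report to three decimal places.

gY = gA + α·gK + (1−α)·gL, so gY − gA − gL = α(gK − gL).
5.5 − 1.1 + 0.8 = α × (14.2 − (-0.8)).
5.2 = 15 α, so α = 0.34667.

0.347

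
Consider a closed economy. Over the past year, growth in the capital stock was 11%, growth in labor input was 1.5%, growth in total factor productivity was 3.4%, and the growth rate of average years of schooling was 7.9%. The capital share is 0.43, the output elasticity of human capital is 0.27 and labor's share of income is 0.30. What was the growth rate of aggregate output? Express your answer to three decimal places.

Labor's share = 1 − 0.43 − 0.27 = 0.3.
The capital stock: 0.43 × 11 = 4.73 pp.
Average years of schooling: 0.27 × 7.9 = 2.133 pp.
Labor input: 0.3 × 1.5 = 0.45 pp.
Output growth = 3.4 + 7.313 = 10.713%.

Aggregate output growth was 10.713%.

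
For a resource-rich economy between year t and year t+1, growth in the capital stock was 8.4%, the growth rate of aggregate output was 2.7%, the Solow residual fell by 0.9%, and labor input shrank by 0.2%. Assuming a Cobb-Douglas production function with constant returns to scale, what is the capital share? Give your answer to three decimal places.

The capital share is 0.442.

gY = gA + α·gK + (1−α)·gL, so gY − gA − gL = α(gK − gL).
2.7 + 0.9 + 0.2 = α × (8.4 − (-0.2)).
3.8 = 8.6 α, so α = 0.44186.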